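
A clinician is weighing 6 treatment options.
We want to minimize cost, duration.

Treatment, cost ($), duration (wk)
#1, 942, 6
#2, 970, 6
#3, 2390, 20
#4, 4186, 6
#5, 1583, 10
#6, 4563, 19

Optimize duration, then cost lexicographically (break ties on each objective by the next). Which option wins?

#1

First minimize duration: best is 6, kept {#1, #2, #4}.
Then minimize cost: best is 942, kept {#1}.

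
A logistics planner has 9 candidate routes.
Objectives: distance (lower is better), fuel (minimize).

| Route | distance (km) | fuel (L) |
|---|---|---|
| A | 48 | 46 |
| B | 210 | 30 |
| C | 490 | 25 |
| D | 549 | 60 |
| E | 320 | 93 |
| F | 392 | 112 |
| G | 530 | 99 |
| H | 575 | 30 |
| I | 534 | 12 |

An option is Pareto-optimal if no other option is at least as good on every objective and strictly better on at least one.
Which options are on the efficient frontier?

A: not dominated (best distance).
B: not dominated.
C: not dominated.
D: dominated by A (distance 48≤549, fuel 46≤60).
E: dominated by A (distance 48≤320, fuel 46≤93).
F: dominated by A (distance 48≤392, fuel 46≤112).
G: dominated by A (distance 48≤530, fuel 46≤99).
H: dominated by B (distance 210≤575, fuel 30≤30).
I: not dominated (best fuel).

A, B, C, I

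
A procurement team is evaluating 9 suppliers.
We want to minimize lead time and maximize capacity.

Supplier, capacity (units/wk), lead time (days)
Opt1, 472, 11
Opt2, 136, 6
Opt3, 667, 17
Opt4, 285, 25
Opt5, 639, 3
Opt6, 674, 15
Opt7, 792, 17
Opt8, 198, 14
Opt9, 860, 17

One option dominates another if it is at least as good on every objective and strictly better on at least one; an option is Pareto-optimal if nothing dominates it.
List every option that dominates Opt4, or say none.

Opt1: capacity 472≥285, lead time 11≤25 — dominates Opt4.
Opt3: capacity 667≥285, lead time 17≤25 — dominates Opt4.
Opt5: capacity 639≥285, lead time 3≤25 — dominates Opt4.
Opt6: capacity 674≥285, lead time 15≤25 — dominates Opt4.
Opt7: capacity 792≥285, lead time 17≤25 — dominates Opt4.
Opt9: capacity 860≥285, lead time 17≤25 — dominates Opt4.
Others (Opt2, Opt8) are each worse than Opt4 on at least one objective.

Opt1, Opt3, Opt5, Opt6, Opt7, Opt9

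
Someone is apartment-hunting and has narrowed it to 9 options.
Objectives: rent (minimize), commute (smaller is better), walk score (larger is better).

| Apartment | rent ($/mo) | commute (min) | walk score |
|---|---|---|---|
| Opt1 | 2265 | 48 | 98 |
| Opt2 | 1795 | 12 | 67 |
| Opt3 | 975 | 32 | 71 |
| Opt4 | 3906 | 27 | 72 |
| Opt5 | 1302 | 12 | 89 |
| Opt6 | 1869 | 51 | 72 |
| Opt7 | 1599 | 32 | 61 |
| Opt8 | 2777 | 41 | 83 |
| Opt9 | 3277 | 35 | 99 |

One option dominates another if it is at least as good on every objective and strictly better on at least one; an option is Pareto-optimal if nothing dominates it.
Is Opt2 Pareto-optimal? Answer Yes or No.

Opt5 vs Opt2: rent 1302≤1795, commute 12≤12, walk score 89≥67 — Opt5 is at least as good on every objective and strictly better on at least one, so Opt5 dominates Opt2.

No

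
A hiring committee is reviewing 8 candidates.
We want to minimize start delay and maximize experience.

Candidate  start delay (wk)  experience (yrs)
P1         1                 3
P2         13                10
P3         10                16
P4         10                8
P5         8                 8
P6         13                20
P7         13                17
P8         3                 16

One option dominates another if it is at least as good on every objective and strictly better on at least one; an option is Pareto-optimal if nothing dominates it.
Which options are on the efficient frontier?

P1: not dominated (best start delay).
P2: dominated by P3 (start delay 10≤13, experience 16≥10).
P3: dominated by P8 (start delay 3≤10, experience 16≥16).
P4: dominated by P3 (start delay 10≤10, experience 16≥8).
P5: dominated by P8 (start delay 3≤8, experience 16≥8).
P6: not dominated (best experience).
P7: dominated by P6 (start delay 13≤13, experience 20≥17).
P8: not dominated.

P1, P6, P8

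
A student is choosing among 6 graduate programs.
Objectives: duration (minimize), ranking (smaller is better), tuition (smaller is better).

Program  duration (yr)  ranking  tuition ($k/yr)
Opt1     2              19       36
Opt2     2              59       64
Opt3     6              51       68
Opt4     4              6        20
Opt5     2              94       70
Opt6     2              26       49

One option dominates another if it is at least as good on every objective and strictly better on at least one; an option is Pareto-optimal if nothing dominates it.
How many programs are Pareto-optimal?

2

Opt1: not dominated.
Opt2: dominated by Opt1 (duration 2≤2, ranking 19≤59, tuition 36≤64).
Opt3: dominated by Opt1 (duration 2≤6, ranking 19≤51, tuition 36≤68).
Opt4: not dominated (best ranking).
Opt5: dominated by Opt1 (duration 2≤2, ranking 19≤94, tuition 36≤70).
Opt6: dominated by Opt1 (duration 2≤2, ranking 19≤26, tuition 36≤49).
Pareto-optimal: Opt1, Opt4 → 2.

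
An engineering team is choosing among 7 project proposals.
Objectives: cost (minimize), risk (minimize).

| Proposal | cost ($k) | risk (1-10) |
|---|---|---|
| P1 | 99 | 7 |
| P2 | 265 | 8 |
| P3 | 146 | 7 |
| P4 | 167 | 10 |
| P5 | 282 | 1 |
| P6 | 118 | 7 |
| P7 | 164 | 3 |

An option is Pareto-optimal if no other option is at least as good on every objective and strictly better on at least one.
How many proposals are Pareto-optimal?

3

P1: not dominated (best cost).
P2: dominated by P1 (cost 99≤265, risk 7≤8).
P3: dominated by P1 (cost 99≤146, risk 7≤7).
P4: dominated by P1 (cost 99≤167, risk 7≤10).
P5: not dominated (best risk).
P6: dominated by P1 (cost 99≤118, risk 7≤7).
P7: not dominated.
Pareto-optimal: P1, P5, P7 → 3.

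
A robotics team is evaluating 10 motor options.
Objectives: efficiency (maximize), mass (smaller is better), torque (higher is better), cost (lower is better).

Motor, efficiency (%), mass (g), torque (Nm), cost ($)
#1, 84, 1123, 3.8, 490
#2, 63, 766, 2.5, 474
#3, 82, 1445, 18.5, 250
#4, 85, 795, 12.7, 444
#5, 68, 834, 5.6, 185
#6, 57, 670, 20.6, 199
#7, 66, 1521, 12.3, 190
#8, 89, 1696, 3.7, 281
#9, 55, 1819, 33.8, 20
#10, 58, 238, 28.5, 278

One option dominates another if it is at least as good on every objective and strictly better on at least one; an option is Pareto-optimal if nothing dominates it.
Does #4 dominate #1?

Yes

#4 vs #1: efficiency 85≥84, mass 795≤1123, torque 12.7≥3.8, cost 444≤490 — #4 is at least as good on every objective with at least one strict improvement.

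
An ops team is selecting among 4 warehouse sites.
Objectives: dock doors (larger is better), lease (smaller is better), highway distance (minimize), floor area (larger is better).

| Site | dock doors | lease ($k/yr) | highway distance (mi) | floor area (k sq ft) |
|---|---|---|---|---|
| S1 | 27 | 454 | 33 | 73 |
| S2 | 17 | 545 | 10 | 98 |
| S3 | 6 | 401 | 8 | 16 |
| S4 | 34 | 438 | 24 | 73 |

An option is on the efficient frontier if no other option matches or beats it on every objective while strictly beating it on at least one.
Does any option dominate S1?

S4 vs S1: dock doors 34≥27, lease 438≤454, highway distance 24≤33, floor area 73≥73 — S4 is at least as good on every objective and strictly better on at least one, so S4 dominates S1.

Yes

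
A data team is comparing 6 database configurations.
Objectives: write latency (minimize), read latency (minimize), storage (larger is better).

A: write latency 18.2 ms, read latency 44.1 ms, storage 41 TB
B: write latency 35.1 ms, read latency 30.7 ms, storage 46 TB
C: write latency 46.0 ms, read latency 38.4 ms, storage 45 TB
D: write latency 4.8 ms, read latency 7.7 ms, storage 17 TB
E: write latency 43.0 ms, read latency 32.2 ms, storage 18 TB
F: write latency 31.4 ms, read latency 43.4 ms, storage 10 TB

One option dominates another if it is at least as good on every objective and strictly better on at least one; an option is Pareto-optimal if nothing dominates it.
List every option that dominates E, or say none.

B: write latency 35.1≤43.0, read latency 30.7≤32.2, storage 46≥18 — dominates E.
Others (A, C, D, F) are each worse than E on at least one objective.

B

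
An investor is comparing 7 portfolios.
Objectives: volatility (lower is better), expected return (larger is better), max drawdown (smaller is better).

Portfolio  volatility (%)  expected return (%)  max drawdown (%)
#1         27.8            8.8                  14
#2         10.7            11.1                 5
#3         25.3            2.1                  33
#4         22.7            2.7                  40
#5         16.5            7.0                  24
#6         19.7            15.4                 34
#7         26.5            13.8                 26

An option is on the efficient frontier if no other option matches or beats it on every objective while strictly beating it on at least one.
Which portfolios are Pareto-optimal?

#1: dominated by #2 (volatility 10.7≤27.8, expected return 11.1≥8.8, max drawdown 5≤14).
#2: not dominated (best volatility).
#3: dominated by #2 (volatility 10.7≤25.3, expected return 11.1≥2.1, max drawdown 5≤33).
#4: dominated by #2 (volatility 10.7≤22.7, expected return 11.1≥2.7, max drawdown 5≤40).
#5: dominated by #2 (volatility 10.7≤16.5, expected return 11.1≥7.0, max drawdown 5≤24).
#6: not dominated (best expected return).
#7: not dominated.

#2, #6, #7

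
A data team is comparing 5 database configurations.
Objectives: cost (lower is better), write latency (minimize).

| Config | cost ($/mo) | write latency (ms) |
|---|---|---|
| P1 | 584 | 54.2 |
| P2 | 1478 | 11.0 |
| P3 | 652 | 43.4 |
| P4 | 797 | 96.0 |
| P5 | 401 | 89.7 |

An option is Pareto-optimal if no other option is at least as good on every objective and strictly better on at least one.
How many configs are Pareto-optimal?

4

P1: not dominated.
P2: not dominated (best write latency).
P3: not dominated.
P4: dominated by P1 (cost 584≤797, write latency 54.2≤96.0).
P5: not dominated (best cost).
Pareto-optimal: P1, P2, P3, P5 → 4.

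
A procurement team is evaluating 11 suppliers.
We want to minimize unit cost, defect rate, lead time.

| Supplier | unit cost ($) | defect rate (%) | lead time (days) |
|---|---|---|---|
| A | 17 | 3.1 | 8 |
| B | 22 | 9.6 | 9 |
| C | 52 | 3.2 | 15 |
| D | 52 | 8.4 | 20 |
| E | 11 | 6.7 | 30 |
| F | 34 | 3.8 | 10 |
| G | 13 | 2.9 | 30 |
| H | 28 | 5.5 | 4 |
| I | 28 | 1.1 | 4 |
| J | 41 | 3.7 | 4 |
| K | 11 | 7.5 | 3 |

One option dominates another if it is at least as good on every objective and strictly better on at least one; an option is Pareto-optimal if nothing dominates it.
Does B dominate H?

B vs H: B is worse on defect rate (9.6 vs 5.5), so it does not dominate H.

No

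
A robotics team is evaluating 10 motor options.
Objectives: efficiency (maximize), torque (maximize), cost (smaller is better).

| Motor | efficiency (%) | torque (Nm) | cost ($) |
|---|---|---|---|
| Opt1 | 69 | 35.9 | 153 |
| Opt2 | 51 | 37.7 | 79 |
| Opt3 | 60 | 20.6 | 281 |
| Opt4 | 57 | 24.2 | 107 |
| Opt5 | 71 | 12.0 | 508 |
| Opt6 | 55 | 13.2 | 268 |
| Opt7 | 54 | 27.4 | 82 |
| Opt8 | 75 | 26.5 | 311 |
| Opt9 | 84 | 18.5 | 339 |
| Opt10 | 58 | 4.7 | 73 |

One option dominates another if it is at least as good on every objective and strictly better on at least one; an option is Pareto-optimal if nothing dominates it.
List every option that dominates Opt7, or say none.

Opt1: worse on cost (153 vs 82).
Opt2: worse on efficiency (51 vs 54).
Opt3: worse on torque (20.6 vs 27.4).
Opt4: worse on torque (24.2 vs 27.4).
Opt5: worse on torque (12.0 vs 27.4).
Opt6: worse on torque (13.2 vs 27.4).
Opt8: worse on torque (26.5 vs 27.4).
Opt9: worse on torque (18.5 vs 27.4).
Opt10: worse on torque (4.7 vs 27.4).
No option dominates Opt7.

none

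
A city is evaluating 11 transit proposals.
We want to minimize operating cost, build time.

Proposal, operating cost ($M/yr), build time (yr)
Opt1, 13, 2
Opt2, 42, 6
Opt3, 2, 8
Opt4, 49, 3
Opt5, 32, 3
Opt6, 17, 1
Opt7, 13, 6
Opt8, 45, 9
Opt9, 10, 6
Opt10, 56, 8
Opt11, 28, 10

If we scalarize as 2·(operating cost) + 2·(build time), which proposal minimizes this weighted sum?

Opt3

Opt1: 2·13 + 2·2 = 30
Opt2: 2·42 + 2·6 = 96
Opt3: 2·2 + 2·8 = 20
Opt4: 2·49 + 2·3 = 104
Opt5: 2·32 + 2·3 = 70
Opt6: 2·17 + 2·1 = 36
Opt7: 2·13 + 2·6 = 38
Opt8: 2·45 + 2·9 = 108
Opt9: 2·10 + 2·6 = 32
Opt10: 2·56 + 2·8 = 128
Opt11: 2·28 + 2·10 = 76
Lowest: Opt3 at 20.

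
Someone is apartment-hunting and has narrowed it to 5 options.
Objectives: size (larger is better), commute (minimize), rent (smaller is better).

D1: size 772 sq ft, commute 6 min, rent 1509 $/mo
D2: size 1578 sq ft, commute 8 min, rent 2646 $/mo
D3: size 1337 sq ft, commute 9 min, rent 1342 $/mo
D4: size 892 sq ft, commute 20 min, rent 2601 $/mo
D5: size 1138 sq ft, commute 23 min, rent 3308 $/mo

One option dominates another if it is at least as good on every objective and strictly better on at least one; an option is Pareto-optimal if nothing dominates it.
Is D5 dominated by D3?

D3 vs D5: size 1337≥1138, commute 9≤23, rent 1342≤3308 — D3 is at least as good on every objective with at least one strict improvement.

Yes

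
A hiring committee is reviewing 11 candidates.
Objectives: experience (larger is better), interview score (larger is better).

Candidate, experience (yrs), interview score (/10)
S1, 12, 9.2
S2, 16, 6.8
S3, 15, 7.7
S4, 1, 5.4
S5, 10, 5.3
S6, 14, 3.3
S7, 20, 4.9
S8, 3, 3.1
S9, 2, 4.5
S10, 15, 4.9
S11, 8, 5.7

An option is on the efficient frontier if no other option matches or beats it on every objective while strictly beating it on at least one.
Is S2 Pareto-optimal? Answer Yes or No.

Yes

S1: worse on experience (12 vs 16).
S3: worse on experience (15 vs 16).
S4: worse on experience (1 vs 16).
S5: worse on experience (10 vs 16).
S6: worse on experience (14 vs 16).
S7: worse on interview score (4.9 vs 6.8).
S8: worse on experience (3 vs 16).
S9: worse on experience (2 vs 16).
S10: worse on experience (15 vs 16).
S11: worse on experience (8 vs 16).
No option is at least as good as S2 on every objective and strictly better on one.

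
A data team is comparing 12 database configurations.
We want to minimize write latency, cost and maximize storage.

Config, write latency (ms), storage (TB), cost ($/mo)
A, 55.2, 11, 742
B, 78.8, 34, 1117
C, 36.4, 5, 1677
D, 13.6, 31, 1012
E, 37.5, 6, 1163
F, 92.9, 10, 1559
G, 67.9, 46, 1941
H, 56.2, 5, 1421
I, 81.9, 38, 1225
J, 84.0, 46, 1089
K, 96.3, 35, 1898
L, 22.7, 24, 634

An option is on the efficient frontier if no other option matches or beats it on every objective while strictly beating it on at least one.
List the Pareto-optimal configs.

B, D, G, I, J, L

A: dominated by L (write latency 22.7≤55.2, storage 24≥11, cost 634≤742).
B: not dominated.
C: dominated by D (write latency 13.6≤36.4, storage 31≥5, cost 1012≤1677).
D: not dominated (best write latency).
E: dominated by D (write latency 13.6≤37.5, storage 31≥6, cost 1012≤1163).
F: dominated by A (write latency 55.2≤92.9, storage 11≥10, cost 742≤1559).
G: not dominated.
H: dominated by A (write latency 55.2≤56.2, storage 11≥5, cost 742≤1421).
I: not dominated.
J: not dominated.
K: dominated by I (write latency 81.9≤96.3, storage 38≥35, cost 1225≤1898).
L: not dominated (best cost).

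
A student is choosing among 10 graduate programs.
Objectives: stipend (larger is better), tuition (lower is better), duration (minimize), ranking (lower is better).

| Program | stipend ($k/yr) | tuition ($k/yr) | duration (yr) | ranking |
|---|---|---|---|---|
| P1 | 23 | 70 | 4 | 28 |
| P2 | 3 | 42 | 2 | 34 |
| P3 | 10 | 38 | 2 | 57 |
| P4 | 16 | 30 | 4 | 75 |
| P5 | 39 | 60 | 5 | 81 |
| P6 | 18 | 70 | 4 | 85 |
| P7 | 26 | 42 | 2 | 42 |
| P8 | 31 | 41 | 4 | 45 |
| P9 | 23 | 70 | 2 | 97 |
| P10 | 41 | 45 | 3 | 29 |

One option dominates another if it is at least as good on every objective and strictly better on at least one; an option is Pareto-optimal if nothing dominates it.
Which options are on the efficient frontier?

P1: not dominated (best ranking).
P2: not dominated.
P3: not dominated.
P4: not dominated (best tuition).
P5: dominated by P10 (stipend 41≥39, tuition 45≤60, duration 3≤5, ranking 29≤81).
P6: dominated by P1 (stipend 23≥18, tuition 70≤70, duration 4≤4, ranking 28≤85).
P7: not dominated.
P8: not dominated.
P9: dominated by P7 (stipend 26≥23, tuition 42≤70, duration 2≤2, ranking 42≤97).
P10: not dominated (best stipend).

P1, P2, P3, P4, P7, P8, P10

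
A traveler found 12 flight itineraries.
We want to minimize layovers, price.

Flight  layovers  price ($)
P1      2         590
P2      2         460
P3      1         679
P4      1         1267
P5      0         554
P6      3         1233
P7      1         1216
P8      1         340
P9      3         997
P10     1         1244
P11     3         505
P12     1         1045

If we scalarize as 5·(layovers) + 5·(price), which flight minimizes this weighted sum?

P1: 5·2 + 5·590 = 2960
P2: 5·2 + 5·460 = 2310
P3: 5·1 + 5·679 = 3400
P4: 5·1 + 5·1267 = 6340
P5: 5·0 + 5·554 = 2770
P6: 5·3 + 5·1233 = 6180
P7: 5·1 + 5·1216 = 6085
P8: 5·1 + 5·340 = 1705
P9: 5·3 + 5·997 = 5000
P10: 5·1 + 5·1244 = 6225
P11: 5·3 + 5·505 = 2540
P12: 5·1 + 5·1045 = 5230
Lowest: P8 at 1705.

P8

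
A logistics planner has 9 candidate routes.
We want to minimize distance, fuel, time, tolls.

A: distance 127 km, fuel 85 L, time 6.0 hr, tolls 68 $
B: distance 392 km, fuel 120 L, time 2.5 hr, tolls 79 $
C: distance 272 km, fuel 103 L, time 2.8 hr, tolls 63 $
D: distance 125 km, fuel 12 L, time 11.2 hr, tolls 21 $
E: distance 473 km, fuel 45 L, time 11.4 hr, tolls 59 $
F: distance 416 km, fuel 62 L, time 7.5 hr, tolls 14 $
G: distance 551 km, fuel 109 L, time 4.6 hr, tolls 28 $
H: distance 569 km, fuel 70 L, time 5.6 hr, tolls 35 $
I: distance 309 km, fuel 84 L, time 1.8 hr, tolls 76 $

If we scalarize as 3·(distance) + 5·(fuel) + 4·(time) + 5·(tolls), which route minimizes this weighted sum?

A: 3·127 + 5·85 + 4·6.0 + 5·68 = 1170.0
B: 3·392 + 5·120 + 4·2.5 + 5·79 = 2181.0
C: 3·272 + 5·103 + 4·2.8 + 5·63 = 1657.2
D: 3·125 + 5·12 + 4·11.2 + 5·21 = 584.8
E: 3·473 + 5·45 + 4·11.4 + 5·59 = 1984.6
F: 3·416 + 5·62 + 4·7.5 + 5·14 = 1658.0
G: 3·551 + 5·109 + 4·4.6 + 5·28 = 2356.4
H: 3·569 + 5·70 + 4·5.6 + 5·35 = 2254.4
I: 3·309 + 5·84 + 4·1.8 + 5·76 = 1734.2
Lowest: D at 584.8.

D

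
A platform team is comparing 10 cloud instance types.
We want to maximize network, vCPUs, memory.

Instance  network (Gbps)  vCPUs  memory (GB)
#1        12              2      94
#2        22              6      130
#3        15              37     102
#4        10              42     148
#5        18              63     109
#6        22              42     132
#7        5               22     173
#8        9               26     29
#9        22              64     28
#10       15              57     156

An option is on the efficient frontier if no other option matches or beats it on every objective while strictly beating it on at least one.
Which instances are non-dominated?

#1: dominated by #2 (network 22≥12, vCPUs 6≥2, memory 130≥94).
#2: dominated by #6 (network 22≥22, vCPUs 42≥6, memory 132≥130).
#3: dominated by #5 (network 18≥15, vCPUs 63≥37, memory 109≥102).
#4: dominated by #10 (network 15≥10, vCPUs 57≥42, memory 156≥148).
#5: not dominated.
#6: not dominated.
#7: not dominated (best memory).
#8: dominated by #3 (network 15≥9, vCPUs 37≥26, memory 102≥29).
#9: not dominated (best vCPUs).
#10: not dominated.

#5, #6, #7, #9, #10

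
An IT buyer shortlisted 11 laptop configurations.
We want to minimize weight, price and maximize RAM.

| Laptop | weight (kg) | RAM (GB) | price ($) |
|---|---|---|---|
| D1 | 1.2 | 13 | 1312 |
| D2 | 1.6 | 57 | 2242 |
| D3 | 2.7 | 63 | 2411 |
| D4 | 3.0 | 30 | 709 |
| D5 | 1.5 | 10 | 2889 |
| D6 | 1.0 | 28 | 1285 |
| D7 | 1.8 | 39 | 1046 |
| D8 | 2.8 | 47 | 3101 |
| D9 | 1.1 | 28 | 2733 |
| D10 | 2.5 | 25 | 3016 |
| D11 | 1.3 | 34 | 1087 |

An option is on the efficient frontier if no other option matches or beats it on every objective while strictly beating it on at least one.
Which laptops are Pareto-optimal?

D2, D3, D4, D6, D7, D11

D1: dominated by D6 (weight 1.0≤1.2, RAM 28≥13, price 1285≤1312).
D2: not dominated.
D3: not dominated (best RAM).
D4: not dominated (best price).
D5: dominated by D1 (weight 1.2≤1.5, RAM 13≥10, price 1312≤2889).
D6: not dominated (best weight).
D7: not dominated.
D8: dominated by D2 (weight 1.6≤2.8, RAM 57≥47, price 2242≤3101).
D9: dominated by D6 (weight 1.0≤1.1, RAM 28≥28, price 1285≤2733).
D10: dominated by D2 (weight 1.6≤2.5, RAM 57≥25, price 2242≤3016).
D11: not dominated.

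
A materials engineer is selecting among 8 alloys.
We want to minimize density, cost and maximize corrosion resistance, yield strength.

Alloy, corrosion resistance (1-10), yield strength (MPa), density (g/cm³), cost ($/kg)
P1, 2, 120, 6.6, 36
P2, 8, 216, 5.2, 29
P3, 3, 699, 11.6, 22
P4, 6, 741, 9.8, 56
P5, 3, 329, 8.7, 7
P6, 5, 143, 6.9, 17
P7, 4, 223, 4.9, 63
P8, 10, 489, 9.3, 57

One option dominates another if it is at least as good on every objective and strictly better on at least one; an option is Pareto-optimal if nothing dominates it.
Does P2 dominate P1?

Yes

P2 vs P1: corrosion resistance 8≥2, yield strength 216≥120, density 5.2≤6.6, cost 29≤36 — P2 is at least as good on every objective with at least one strict improvement.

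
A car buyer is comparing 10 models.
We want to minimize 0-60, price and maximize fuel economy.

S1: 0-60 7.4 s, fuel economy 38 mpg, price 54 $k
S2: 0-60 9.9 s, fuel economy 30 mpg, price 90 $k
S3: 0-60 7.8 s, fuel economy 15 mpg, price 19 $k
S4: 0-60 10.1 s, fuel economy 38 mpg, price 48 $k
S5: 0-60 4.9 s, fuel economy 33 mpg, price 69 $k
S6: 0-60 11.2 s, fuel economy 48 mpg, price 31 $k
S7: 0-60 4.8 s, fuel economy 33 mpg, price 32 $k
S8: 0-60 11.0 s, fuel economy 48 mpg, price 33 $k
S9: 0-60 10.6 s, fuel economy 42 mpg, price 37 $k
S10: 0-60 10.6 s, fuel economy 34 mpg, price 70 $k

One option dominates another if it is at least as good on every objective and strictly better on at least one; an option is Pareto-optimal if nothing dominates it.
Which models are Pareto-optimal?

S1, S3, S4, S6, S7, S8, S9

S1: not dominated.
S2: dominated by S1 (0-60 7.4≤9.9, fuel economy 38≥30, price 54≤90).
S3: not dominated (best price).
S4: not dominated.
S5: dominated by S7 (0-60 4.8≤4.9, fuel economy 33≥33, price 32≤69).
S6: not dominated.
S7: not dominated (best 0-60).
S8: not dominated.
S9: not dominated.
S10: dominated by S1 (0-60 7.4≤10.6, fuel economy 38≥34, price 54≤70).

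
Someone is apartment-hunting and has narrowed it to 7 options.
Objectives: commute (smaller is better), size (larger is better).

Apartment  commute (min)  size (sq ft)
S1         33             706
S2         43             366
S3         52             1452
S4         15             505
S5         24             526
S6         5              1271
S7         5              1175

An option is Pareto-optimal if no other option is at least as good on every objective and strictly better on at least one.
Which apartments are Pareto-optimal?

S3, S6

S1: dominated by S6 (commute 5≤33, size 1271≥706).
S2: dominated by S1 (commute 33≤43, size 706≥366).
S3: not dominated (best size).
S4: dominated by S6 (commute 5≤15, size 1271≥505).
S5: dominated by S6 (commute 5≤24, size 1271≥526).
S6: not dominated.
S7: dominated by S6 (commute 5≤5, size 1271≥1175).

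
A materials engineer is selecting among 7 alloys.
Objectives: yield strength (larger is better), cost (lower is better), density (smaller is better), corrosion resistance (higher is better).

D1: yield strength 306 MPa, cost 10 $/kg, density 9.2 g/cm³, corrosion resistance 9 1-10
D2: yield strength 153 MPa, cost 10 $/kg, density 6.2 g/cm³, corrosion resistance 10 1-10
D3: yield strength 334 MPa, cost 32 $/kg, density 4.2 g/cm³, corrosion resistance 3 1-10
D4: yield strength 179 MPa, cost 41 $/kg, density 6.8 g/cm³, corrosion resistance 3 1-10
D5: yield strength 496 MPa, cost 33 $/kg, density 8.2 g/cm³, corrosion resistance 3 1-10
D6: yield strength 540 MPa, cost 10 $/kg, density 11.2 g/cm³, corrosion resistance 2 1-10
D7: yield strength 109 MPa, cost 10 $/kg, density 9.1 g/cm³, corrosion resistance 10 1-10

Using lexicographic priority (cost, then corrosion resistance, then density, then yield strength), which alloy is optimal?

First minimize cost: best is 10, kept {D1, D2, D6, D7}.
Then maximize corrosion resistance: best is 10, kept {D2, D7}.
Then minimize density: best is 6.2, kept {D2}.

D2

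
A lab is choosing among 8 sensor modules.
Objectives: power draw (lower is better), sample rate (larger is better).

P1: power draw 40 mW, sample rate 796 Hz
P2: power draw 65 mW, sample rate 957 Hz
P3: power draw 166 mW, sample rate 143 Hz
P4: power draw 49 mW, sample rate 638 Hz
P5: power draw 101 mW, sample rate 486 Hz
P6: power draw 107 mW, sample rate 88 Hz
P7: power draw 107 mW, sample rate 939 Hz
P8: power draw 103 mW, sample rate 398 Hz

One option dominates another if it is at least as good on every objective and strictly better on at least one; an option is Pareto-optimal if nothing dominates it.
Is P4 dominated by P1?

Yes

P1 vs P4: power draw 40≤49, sample rate 796≥638 — P1 is at least as good on every objective with at least one strict improvement.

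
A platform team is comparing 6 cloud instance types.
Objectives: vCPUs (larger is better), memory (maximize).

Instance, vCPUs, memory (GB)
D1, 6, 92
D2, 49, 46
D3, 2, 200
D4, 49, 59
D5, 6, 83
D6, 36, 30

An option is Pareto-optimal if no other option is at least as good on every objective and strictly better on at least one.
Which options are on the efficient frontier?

D1, D3, D4

D1: not dominated.
D2: dominated by D4 (vCPUs 49≥49, memory 59≥46).
D3: not dominated (best memory).
D4: not dominated.
D5: dominated by D1 (vCPUs 6≥6, memory 92≥83).
D6: dominated by D2 (vCPUs 49≥36, memory 46≥30).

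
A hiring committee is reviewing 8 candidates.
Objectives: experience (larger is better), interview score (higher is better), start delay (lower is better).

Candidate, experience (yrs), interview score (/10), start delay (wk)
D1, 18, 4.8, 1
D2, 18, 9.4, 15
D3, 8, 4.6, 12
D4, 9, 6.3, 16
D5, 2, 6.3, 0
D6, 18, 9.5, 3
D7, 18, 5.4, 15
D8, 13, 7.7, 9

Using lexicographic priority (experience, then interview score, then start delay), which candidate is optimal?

First maximize experience: best is 18, kept {D1, D2, D6, D7}.
Then maximize interview score: best is 9.5, kept {D6}.

D6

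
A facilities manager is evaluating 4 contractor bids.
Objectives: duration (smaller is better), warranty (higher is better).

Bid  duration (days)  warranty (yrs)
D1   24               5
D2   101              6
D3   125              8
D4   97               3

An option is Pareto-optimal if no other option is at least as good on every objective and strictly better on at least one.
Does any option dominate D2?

D1: worse on warranty (5 vs 6).
D3: worse on duration (125 vs 101).
D4: worse on warranty (3 vs 6).
No option is at least as good as D2 on every objective and strictly better on one.

No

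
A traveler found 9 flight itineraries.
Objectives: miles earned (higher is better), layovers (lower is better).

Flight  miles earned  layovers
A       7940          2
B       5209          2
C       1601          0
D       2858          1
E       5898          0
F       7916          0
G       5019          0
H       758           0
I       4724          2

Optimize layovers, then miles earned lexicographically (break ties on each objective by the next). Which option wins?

F

First minimize layovers: best is 0, kept {C, E, F, G, H}.
Then maximize miles earned: best is 7916, kept {F}.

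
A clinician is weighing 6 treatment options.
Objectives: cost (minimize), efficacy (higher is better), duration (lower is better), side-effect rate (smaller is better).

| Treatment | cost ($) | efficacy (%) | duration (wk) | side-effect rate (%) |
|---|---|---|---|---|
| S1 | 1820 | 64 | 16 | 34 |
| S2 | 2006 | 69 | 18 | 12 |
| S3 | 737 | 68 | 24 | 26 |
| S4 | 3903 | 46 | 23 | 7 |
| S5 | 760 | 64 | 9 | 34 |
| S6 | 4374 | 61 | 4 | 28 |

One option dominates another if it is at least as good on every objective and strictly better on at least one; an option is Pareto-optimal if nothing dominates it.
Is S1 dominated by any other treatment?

S5 vs S1: cost 760≤1820, efficacy 64≥64, duration 9≤16, side-effect rate 34≤34 — S5 is at least as good on every objective and strictly better on at least one, so S5 dominates S1.

Yes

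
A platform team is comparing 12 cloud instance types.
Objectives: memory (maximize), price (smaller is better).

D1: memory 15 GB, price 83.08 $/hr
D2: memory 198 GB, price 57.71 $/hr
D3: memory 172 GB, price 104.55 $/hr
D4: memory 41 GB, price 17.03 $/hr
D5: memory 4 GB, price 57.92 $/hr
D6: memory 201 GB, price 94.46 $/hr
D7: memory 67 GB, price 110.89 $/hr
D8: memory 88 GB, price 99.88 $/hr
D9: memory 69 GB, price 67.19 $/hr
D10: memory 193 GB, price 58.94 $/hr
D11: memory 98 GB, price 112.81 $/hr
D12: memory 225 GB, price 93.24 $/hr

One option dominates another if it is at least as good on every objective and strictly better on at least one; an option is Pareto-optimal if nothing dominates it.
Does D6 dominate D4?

D6 vs D4: D6 is worse on price (94.46 vs 17.03), so it does not dominate D4.

No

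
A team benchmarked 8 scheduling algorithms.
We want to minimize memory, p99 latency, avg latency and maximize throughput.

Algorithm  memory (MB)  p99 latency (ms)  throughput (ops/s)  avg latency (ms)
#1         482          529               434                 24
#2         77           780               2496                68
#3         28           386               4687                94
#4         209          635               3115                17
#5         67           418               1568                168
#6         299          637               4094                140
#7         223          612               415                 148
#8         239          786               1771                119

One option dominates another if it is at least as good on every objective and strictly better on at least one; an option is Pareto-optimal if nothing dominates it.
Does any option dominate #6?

Yes

#3 vs #6: memory 28≤299, p99 latency 386≤637, throughput 4687≥4094, avg latency 94≤140 — #3 is at least as good on every objective and strictly better on at least one, so #3 dominates #6.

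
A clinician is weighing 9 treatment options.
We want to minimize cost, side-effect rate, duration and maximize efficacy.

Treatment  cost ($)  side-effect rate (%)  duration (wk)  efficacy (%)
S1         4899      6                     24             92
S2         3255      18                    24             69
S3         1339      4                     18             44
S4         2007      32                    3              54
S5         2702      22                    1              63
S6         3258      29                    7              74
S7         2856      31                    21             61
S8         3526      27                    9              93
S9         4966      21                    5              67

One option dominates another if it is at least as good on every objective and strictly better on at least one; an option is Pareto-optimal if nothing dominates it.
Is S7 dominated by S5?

Yes

S5 vs S7: cost 2702≤2856, side-effect rate 22≤31, duration 1≤21, efficacy 63≥61 — S5 is at least as good on every objective with at least one strict improvement.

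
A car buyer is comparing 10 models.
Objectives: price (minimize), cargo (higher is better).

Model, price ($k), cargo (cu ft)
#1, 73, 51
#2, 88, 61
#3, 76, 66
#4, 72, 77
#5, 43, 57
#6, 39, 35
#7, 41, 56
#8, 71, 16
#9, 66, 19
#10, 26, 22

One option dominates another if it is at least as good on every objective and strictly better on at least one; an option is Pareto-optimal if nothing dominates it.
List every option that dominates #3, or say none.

#4: price 72≤76, cargo 77≥66 — dominates #3.
Others (#1, #2, #5, #6, #7, #8, #9, #10) are each worse than #3 on at least one objective.

#4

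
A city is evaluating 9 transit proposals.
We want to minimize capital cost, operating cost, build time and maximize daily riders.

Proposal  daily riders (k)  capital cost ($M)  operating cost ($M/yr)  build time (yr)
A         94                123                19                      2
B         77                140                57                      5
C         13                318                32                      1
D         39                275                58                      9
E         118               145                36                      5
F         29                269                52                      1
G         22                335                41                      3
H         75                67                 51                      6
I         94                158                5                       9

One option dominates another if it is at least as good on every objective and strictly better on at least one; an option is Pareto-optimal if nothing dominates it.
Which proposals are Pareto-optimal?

A: not dominated.
B: dominated by A (daily riders 94≥77, capital cost 123≤140, operating cost 19≤57, build time 2≤5).
C: not dominated.
D: dominated by A (daily riders 94≥39, capital cost 123≤275, operating cost 19≤58, build time 2≤9).
E: not dominated (best daily riders).
F: not dominated.
G: dominated by A (daily riders 94≥22, capital cost 123≤335, operating cost 19≤41, build time 2≤3).
H: not dominated (best capital cost).
I: not dominated (best operating cost).

A, C, E, F, H, I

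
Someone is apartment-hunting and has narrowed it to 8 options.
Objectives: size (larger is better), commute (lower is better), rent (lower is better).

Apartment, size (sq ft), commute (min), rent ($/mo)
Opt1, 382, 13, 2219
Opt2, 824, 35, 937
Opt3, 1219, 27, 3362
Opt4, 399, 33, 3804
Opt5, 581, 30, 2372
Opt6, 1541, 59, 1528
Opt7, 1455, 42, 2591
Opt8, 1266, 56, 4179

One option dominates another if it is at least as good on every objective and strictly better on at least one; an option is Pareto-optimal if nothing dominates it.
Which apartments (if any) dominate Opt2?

Opt1: worse on size (382 vs 824).
Opt3: worse on rent (3362 vs 937).
Opt4: worse on size (399 vs 824).
Opt5: worse on size (581 vs 824).
Opt6: worse on commute (59 vs 35).
Opt7: worse on commute (42 vs 35).
Opt8: worse on commute (56 vs 35).
No option dominates Opt2.

none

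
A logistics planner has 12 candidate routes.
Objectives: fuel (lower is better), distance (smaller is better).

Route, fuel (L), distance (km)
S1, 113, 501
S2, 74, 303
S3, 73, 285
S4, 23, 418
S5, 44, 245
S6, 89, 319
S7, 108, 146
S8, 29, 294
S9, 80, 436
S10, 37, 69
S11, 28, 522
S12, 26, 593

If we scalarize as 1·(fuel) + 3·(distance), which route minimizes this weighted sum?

S10

S1: 1·113 + 3·501 = 1616
S2: 1·74 + 3·303 = 983
S3: 1·73 + 3·285 = 928
S4: 1·23 + 3·418 = 1277
S5: 1·44 + 3·245 = 779
S6: 1·89 + 3·319 = 1046
S7: 1·108 + 3·146 = 546
S8: 1·29 + 3·294 = 911
S9: 1·80 + 3·436 = 1388
S10: 1·37 + 3·69 = 244
S11: 1·28 + 3·522 = 1594
S12: 1·26 + 3·593 = 1805
Lowest: S10 at 244.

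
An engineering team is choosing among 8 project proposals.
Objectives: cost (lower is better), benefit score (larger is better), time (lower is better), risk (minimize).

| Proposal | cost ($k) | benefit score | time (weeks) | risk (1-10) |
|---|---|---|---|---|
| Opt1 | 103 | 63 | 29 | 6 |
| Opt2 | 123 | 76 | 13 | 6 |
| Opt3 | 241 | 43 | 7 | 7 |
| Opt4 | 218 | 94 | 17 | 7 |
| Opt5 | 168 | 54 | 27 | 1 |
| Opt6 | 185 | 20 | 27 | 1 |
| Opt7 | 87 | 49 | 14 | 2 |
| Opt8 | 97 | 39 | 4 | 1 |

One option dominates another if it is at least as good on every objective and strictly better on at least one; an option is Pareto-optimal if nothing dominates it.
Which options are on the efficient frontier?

Opt1, Opt2, Opt3, Opt4, Opt5, Opt7, Opt8

Opt1: not dominated.
Opt2: not dominated.
Opt3: not dominated.
Opt4: not dominated (best benefit score).
Opt5: not dominated.
Opt6: dominated by Opt5 (cost 168≤185, benefit score 54≥20, time 27≤27, risk 1≤1).
Opt7: not dominated (best cost).
Opt8: not dominated (best time).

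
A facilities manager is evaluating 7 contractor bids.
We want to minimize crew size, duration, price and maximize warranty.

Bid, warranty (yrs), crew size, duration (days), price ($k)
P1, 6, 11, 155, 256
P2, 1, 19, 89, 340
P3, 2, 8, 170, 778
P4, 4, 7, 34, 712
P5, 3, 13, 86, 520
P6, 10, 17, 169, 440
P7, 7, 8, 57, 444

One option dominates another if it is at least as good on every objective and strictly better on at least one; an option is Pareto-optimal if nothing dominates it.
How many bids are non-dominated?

P1: not dominated (best price).
P2: not dominated.
P3: dominated by P4 (warranty 4≥2, crew size 7≤8, duration 34≤170, price 712≤778).
P4: not dominated (best crew size).
P5: dominated by P7 (warranty 7≥3, crew size 8≤13, duration 57≤86, price 444≤520).
P6: not dominated (best warranty).
P7: not dominated.
Pareto-optimal: P1, P2, P4, P6, P7 → 5.

5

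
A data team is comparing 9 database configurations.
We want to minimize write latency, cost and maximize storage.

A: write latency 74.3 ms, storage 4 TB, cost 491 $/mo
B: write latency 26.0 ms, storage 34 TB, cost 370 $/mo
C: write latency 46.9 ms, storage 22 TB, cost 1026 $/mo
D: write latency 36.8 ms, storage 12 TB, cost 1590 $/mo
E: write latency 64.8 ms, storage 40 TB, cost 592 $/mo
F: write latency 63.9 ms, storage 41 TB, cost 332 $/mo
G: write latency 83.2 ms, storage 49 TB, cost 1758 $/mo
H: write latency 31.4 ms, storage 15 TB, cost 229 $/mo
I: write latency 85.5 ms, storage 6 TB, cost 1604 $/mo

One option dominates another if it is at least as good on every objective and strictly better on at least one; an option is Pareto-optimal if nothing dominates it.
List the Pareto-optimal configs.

B, F, G, H

A: dominated by B (write latency 26.0≤74.3, storage 34≥4, cost 370≤491).
B: not dominated (best write latency).
C: dominated by B (write latency 26.0≤46.9, storage 34≥22, cost 370≤1026).
D: dominated by B (write latency 26.0≤36.8, storage 34≥12, cost 370≤1590).
E: dominated by F (write latency 63.9≤64.8, storage 41≥40, cost 332≤592).
F: not dominated.
G: not dominated (best storage).
H: not dominated (best cost).
I: dominated by B (write latency 26.0≤85.5, storage 34≥6, cost 370≤1604).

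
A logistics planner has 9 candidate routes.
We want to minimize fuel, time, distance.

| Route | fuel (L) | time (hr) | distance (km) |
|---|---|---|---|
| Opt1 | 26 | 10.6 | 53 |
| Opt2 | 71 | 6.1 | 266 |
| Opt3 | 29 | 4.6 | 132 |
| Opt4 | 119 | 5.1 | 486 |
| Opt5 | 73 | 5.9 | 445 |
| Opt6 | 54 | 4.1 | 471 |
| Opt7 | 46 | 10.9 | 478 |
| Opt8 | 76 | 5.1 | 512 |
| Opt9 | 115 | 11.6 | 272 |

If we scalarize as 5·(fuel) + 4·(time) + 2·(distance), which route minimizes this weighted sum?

Opt1: 5·26 + 4·10.6 + 2·53 = 278.4
Opt2: 5·71 + 4·6.1 + 2·266 = 911.4
Opt3: 5·29 + 4·4.6 + 2·132 = 427.4
Opt4: 5·119 + 4·5.1 + 2·486 = 1587.4
Opt5: 5·73 + 4·5.9 + 2·445 = 1278.6
Opt6: 5·54 + 4·4.1 + 2·471 = 1228.4
Opt7: 5·46 + 4·10.9 + 2·478 = 1229.6
Opt8: 5·76 + 4·5.1 + 2·512 = 1424.4
Opt9: 5·115 + 4·11.6 + 2·272 = 1165.4
Lowest: Opt1 at 278.4.

Opt1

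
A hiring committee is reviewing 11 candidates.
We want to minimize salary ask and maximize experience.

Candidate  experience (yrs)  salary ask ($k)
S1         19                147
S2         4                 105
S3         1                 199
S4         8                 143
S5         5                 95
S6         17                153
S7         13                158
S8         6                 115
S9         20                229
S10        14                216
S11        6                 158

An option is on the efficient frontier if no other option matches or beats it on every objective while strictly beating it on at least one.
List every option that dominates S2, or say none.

S5

S5: experience 5≥4, salary ask 95≤105 — dominates S2.
Others (S1, S3, S4, S6, S7, S8, S9, S10, S11) are each worse than S2 on at least one objective.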